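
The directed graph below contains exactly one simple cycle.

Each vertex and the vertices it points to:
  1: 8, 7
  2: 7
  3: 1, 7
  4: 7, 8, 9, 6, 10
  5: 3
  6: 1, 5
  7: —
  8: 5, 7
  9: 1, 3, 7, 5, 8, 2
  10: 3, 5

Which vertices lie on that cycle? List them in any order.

DFS with gray/black marking from 1:
1 gray
  8 gray
    5 gray
      3 gray
        3→1: 1 is gray → back edge
Back edge closes the cycle 1 → 8 → 5 → 3 → 1; its vertices are {1, 3, 5, 8}.

1, 3, 5, 8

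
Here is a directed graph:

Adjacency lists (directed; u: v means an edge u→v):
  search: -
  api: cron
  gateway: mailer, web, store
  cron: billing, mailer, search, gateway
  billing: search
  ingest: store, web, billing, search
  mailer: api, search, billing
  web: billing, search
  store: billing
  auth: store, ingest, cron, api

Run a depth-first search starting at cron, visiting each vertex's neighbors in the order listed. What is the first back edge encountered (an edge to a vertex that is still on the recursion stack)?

api→cron

DFS from cron (visiting each vertex's neighbors in the order listed); mark gray on enter, black on exit:
cron gray
  billing gray
    search gray
    search black
  billing black
  mailer gray
    api gray
      api→cron: cron is gray → back edge
First back edge: api → cron.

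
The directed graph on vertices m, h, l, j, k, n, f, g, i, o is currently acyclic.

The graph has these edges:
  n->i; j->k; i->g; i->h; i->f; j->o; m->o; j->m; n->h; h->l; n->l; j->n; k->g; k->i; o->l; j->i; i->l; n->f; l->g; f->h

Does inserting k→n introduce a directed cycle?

Adding k→n creates a cycle iff n can already reach k.
Explore from n: no path reaches k. The graph stays acyclic.

No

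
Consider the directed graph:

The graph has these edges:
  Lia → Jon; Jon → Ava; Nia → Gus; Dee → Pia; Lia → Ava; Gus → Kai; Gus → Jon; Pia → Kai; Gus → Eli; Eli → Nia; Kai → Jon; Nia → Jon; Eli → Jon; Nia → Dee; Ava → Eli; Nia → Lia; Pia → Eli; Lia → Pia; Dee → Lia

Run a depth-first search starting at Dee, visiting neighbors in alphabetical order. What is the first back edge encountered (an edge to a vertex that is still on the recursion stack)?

Jon->Ava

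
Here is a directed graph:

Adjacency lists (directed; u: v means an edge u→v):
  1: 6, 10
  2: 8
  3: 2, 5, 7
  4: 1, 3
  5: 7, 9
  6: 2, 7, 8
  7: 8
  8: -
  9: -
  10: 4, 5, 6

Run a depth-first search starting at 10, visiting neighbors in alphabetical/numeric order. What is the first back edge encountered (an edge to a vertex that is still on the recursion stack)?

DFS from 10 (visiting neighbors in alphabetical/numeric order); mark gray on enter, black on exit:
10 gray
  4 gray
    1 gray
      6 gray
        2 gray
          8 gray
          8 black
        2 black
        7 gray
          7→8: 8 black — skip
        7 black
        6→8: 8 black — skip
      6 black
      1→10: 10 is gray → back edge
First back edge: 1 → 10.

1->10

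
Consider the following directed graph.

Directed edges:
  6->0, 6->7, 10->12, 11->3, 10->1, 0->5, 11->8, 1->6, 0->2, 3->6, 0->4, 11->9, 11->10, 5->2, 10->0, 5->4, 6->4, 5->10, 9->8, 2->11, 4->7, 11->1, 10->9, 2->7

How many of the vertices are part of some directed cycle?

8

A vertex is on a directed cycle iff it belongs to a strongly connected component of size ≥ 2 (or has a self-loop).
The vertices on cycles are {0, 1, 2, 3, 5, 6, 10, 11} — 8 in total.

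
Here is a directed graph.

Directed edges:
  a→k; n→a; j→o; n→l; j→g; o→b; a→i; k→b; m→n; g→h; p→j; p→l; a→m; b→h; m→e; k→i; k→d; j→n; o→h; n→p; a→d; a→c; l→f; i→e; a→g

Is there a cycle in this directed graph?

Yes

DFS with white/gray/black marking, starting from i:
i gray
  e gray
  e black
i black
d gray
d black
l gray
  f gray
  f black
l black
o gray
  h gray
  h black
  b gray
    b→h: h black — skip
  b black
o black
g gray
  g→h: h black — skip
g black
p gray
  p→l: l black — skip
  j gray
    j→g: g black — skip
    n gray
      a gray
        a→d: d black — skip
        k gray
          k→b: b black — skip
          k→d: d black — skip
          k→i: i black — skip
        k black
        m gray
          m→n: n is gray → back edge
Back edge found, so a cycle exists: n → a → m → n.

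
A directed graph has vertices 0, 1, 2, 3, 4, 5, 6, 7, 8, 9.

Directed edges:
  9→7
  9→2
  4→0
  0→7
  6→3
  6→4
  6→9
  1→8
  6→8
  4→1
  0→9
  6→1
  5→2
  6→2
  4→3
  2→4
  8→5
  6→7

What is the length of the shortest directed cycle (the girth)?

For each vertex v, BFS finds the shortest path from v back to v.
The shortest such closed walk is 4 → 0 → 9 → 2 → 4, length 4.

4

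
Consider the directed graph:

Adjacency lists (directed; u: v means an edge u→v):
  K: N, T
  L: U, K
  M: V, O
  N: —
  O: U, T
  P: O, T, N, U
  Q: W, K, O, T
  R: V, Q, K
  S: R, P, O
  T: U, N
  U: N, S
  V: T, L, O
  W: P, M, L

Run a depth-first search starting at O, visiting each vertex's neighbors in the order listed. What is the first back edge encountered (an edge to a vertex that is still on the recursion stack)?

T→U

DFS from O (visiting each vertex's neighbors in the order listed); mark gray on enter, black on exit:
O gray
  U gray
    N gray
    N black
    S gray
      R gray
        V gray
          T gray
            T→U: U is gray → back edge
First back edge: T → U.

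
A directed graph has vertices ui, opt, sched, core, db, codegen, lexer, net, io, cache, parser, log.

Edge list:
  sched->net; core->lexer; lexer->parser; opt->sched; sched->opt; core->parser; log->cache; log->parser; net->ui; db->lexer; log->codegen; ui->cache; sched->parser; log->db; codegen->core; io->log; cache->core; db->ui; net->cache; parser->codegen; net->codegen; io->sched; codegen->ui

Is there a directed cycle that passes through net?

net lies on a cycle iff there is a path from net back to itself.
Exploring from net, it never reaches itself; equivalently, its strongly connected component is a singleton.

No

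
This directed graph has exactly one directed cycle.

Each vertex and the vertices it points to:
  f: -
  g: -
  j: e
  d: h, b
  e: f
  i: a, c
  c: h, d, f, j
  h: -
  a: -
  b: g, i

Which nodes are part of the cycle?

b, c, d, i

DFS with gray/black marking from c:
c gray
  h gray
  h black
  d gray
    d→h: h black — skip
    b gray
      g gray
      g black
      i gray
        a gray
        a black
        i→c: c is gray → back edge
Back edge closes the cycle c → d → b → i → c; its vertices are {b, c, d, i}.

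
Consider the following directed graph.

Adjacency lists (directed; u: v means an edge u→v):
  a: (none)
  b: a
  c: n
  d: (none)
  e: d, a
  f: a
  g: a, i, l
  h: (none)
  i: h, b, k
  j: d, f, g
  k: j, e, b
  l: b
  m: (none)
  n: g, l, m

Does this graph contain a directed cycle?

Yes

DFS with white/gray/black marking, starting from k:
k gray
  j gray
    d gray
    d black
    f gray
      a gray
      a black
    f black
    g gray
      g→a: a black — skip
      i gray
        h gray
        h black
        b gray
          b→a: a black — skip
        b black
        i→k: k is gray → back edge
Back edge found, so a cycle exists: k → j → g → i → k.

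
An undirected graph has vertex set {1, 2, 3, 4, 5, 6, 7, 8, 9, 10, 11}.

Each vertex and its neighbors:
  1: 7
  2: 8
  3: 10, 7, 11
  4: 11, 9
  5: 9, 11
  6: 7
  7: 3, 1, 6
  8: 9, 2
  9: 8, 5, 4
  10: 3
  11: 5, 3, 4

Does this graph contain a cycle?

Yes

DFS, tracking each vertex's parent; an edge to a visited non-parent vertex closes a cycle.
Start from 5:
visit 5 (parent –)
  visit 9 (parent 5)
    visit 8 (parent 9)
      8–9: parent, skip
      visit 2 (parent 8)
        2–8: parent, skip
    9–5: parent, skip
    visit 4 (parent 9)
      visit 11 (parent 4)
        11–5: 5 visited and ≠ parent → cycle
Cycle: 5 – 9 – 4 – 11 – 5.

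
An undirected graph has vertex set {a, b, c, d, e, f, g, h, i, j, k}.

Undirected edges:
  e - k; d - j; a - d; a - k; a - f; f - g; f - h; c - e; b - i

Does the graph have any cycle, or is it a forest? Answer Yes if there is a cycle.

DFS, tracking each vertex's parent; an edge to a visited non-parent vertex closes a cycle.
Start from g:
visit g (parent –)
  visit f (parent g)
    visit a (parent f)
      visit k (parent a)
        k–a: parent, skip
        visit e (parent k)
          e–k: parent, skip
          visit c (parent e)
            c–e: parent, skip
      a–f: parent, skip
      visit d (parent a)
        visit j (parent d)
          j–d: parent, skip
        d–a: parent, skip
    f–g: parent, skip
    visit h (parent f)
      h–f: parent, skip
visit b (parent –)
  visit i (parent b)
    i–b: parent, skip
No non-parent visited neighbor found — the graph is a forest.

No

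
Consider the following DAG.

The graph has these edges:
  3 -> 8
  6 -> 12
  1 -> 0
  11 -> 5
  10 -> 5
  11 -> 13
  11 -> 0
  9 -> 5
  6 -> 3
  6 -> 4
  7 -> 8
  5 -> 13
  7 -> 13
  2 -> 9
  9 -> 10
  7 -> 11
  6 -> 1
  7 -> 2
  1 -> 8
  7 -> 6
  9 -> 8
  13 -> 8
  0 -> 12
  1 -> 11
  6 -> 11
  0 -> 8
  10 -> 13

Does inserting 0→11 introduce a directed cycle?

Yes

Adding 0→11 creates a cycle iff 11 can already reach 0.
Path from 11: 11 → 0.
So 11 → … → 0 → 11 is a cycle.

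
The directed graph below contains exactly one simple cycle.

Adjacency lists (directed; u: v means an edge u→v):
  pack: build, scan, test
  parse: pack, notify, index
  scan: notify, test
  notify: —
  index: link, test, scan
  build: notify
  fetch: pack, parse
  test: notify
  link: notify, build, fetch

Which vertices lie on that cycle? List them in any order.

link, fetch, index, parse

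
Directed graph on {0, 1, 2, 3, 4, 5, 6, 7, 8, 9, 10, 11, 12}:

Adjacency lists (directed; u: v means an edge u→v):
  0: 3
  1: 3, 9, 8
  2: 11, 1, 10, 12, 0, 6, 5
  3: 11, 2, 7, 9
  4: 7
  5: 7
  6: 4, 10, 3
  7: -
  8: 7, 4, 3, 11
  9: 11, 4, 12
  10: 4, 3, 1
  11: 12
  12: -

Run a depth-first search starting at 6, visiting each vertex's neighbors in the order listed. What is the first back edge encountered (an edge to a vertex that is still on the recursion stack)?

DFS from 6 (visiting each vertex's neighbors in the order listed); mark gray on enter, black on exit:
6 gray
  4 gray
    7 gray
    7 black
  4 black
  10 gray
    10→4: 4 black — skip
    3 gray
      11 gray
        12 gray
        12 black
      11 black
      2 gray
        2→11: 11 black — skip
        1 gray
          1→3: 3 is gray → back edge
First back edge: 1 → 3.

1→3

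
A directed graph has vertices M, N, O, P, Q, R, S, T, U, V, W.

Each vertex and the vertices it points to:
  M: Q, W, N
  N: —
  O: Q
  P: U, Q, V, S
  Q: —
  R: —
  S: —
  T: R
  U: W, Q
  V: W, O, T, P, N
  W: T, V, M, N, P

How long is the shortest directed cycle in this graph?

For each vertex v, BFS finds the shortest path from v back to v.
The shortest such closed walk is W → V → W, length 2.

2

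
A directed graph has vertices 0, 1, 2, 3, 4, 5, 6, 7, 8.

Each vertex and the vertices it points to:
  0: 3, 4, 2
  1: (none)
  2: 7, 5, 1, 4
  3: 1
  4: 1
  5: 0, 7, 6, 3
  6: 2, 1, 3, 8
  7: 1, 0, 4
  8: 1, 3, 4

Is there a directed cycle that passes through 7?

7 is on a cycle iff 7 can reach itself via ≥1 edge.
7 → 0 → 2 → 7 — yes.

Yes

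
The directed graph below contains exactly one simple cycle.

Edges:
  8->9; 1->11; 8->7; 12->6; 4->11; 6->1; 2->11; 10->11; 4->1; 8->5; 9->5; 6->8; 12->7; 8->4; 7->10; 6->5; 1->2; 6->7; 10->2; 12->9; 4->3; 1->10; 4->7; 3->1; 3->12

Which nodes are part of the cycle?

3, 4, 6, 8, 12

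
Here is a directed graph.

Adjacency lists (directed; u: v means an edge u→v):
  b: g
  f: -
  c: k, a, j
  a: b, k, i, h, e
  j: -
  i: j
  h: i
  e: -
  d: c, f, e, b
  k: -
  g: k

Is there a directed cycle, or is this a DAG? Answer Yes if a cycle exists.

DFS with white/gray/black marking, starting from d:
d gray
  c gray
    k gray
    k black
    a gray
      b gray
        g gray
          g→k: k black — skip
        g black
      b black
      a→k: k black — skip
      i gray
        j gray
        j black
      i black
      h gray
        h→i: i black — skip
      h black
      e gray
      e black
    a black
    c→j: j black — skip
  c black
  f gray
  f black
  d→e: e black — skip
  d→b: b black — skip
d black
Every edge goes to a white or black vertex — no back edge, so the graph is acyclic.

No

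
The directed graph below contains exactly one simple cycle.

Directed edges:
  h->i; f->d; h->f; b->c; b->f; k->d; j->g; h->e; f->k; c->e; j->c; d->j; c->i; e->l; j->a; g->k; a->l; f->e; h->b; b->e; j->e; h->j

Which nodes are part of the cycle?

d, g, j, k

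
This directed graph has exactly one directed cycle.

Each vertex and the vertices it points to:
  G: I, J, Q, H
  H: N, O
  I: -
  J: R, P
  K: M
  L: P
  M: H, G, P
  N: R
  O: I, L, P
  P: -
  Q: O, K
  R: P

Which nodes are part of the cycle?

G, K, M, Q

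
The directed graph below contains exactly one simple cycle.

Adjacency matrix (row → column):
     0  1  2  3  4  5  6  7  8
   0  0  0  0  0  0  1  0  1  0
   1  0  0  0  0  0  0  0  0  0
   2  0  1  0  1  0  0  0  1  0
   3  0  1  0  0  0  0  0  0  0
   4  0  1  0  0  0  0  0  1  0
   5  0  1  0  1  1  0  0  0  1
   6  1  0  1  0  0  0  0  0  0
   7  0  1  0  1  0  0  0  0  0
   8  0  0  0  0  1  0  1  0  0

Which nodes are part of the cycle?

DFS with gray/black marking from 8:
8 gray
  6 gray
    2 gray
      1 gray
      1 black
      3 gray
        3→1: 1 black — skip
      3 black
      7 gray
        7→1: 1 black — skip
        7→3: 3 black — skip
      7 black
    2 black
    0 gray
      5 gray
        4 gray
          4→1: 1 black — skip
          4→7: 7 black — skip
        4 black
        5→1: 1 black — skip
        5→3: 3 black — skip
        5→8: 8 is gray → back edge
Back edge closes the cycle 8 → 6 → 0 → 5 → 8; its vertices are {0, 5, 6, 8}.

0, 5, 6, 8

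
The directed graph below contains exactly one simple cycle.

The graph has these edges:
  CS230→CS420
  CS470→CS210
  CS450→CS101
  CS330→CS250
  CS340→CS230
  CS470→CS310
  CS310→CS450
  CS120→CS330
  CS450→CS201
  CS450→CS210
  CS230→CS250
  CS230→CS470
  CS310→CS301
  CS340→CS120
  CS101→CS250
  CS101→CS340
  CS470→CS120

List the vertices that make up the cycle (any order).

CS101, CS230, CS310, CS340, CS450, CS470

DFS with gray/black marking from CS340:
CS340 gray
  CS120 gray
    CS330 gray
      CS250 gray
      CS250 black
    CS330 black
  CS120 black
  CS230 gray
    CS420 gray
    CS420 black
    CS230→CS250: CS250 black — skip
    CS470 gray
      CS210 gray
      CS210 black
      CS470→CS120: CS120 black — skip
      CS310 gray
        CS450 gray
          CS101 gray
            CS101→CS340: CS340 is gray → back edge
Back edge closes the cycle CS340 → CS230 → CS470 → CS310 → CS450 → CS101 → CS340; its vertices are {CS101, CS230, CS310, CS340, CS450, CS470}.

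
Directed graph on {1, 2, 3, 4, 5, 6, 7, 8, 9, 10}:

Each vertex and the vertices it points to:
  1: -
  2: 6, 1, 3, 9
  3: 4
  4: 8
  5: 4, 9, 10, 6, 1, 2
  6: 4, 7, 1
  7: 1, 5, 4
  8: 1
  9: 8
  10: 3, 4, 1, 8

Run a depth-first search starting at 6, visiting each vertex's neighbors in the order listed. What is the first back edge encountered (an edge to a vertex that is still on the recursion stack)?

DFS from 6 (visiting each vertex's neighbors in the order listed); mark gray on enter, black on exit:
6 gray
  4 gray
    8 gray
      1 gray
      1 black
    8 black
  4 black
  7 gray
    7→1: 1 black — skip
    5 gray
      5→4: 4 black — skip
      9 gray
        9→8: 8 black — skip
      9 black
      10 gray
        3 gray
          3→4: 4 black — skip
        3 black
        10→4: 4 black — skip
        10→1: 1 black — skip
        10→8: 8 black — skip
      10 black
      5→6: 6 is gray → back edge
First back edge: 5 → 6.

5->6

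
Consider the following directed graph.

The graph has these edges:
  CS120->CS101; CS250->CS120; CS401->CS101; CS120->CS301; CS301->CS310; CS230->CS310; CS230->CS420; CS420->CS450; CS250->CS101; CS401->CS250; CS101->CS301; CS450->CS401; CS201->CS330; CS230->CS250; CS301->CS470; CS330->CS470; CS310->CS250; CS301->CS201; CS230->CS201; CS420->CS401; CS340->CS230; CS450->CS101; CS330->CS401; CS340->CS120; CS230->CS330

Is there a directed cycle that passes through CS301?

CS301 is on a cycle iff CS301 can reach itself via ≥1 edge.
CS301 → CS310 → CS250 → CS120 → CS301 — yes.

Yes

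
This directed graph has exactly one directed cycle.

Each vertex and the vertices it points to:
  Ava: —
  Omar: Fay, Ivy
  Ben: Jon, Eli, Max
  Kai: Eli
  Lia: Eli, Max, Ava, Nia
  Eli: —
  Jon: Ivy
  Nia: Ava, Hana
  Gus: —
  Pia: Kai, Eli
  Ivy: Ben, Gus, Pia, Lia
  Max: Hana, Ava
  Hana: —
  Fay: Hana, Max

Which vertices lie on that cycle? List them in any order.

Ben, Ivy, Jon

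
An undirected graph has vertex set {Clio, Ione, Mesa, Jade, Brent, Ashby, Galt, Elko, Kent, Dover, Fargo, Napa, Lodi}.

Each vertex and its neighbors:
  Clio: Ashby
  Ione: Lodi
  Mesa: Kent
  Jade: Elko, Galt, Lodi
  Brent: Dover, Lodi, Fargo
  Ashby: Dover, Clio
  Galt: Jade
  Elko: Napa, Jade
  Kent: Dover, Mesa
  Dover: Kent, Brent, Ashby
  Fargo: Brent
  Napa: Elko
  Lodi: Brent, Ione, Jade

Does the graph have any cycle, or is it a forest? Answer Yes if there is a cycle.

No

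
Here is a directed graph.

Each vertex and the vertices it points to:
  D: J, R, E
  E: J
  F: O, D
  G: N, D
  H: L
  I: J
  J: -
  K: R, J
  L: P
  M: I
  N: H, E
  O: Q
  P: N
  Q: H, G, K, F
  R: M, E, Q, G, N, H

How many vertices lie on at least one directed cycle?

11

A vertex is on a directed cycle iff it belongs to a strongly connected component of size ≥ 2 (or has a self-loop).
The vertices on cycles are {D, F, G, H, K, L, N, O, P, Q, R} — 11 in total.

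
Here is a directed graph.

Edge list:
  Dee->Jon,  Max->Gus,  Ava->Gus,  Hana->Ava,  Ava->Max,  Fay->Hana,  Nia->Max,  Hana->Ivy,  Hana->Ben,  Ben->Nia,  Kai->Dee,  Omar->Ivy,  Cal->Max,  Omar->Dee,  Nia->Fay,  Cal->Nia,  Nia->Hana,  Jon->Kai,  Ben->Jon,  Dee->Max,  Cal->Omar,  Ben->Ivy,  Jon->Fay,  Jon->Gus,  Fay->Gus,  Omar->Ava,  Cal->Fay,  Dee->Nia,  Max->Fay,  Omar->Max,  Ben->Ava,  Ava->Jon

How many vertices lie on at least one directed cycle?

A vertex is on a directed cycle iff it belongs to a strongly connected component of size ≥ 2 (or has a self-loop).
The vertices on cycles are {Ava, Ben, Dee, Fay, Jon, Kai, Max, Nia, Hana} — 9 in total.

9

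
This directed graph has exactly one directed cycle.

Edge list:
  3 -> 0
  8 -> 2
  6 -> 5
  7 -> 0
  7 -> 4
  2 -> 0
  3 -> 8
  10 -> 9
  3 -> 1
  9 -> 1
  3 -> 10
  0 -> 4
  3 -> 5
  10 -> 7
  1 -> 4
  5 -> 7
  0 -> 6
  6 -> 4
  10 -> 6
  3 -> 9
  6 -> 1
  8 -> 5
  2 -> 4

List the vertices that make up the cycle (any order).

0, 5, 6, 7

DFS with gray/black marking from 6:
6 gray
  5 gray
    7 gray
      0 gray
        4 gray
        4 black
        0→6: 6 is gray → back edge
Back edge closes the cycle 6 → 5 → 7 → 0 → 6; its vertices are {0, 5, 6, 7}.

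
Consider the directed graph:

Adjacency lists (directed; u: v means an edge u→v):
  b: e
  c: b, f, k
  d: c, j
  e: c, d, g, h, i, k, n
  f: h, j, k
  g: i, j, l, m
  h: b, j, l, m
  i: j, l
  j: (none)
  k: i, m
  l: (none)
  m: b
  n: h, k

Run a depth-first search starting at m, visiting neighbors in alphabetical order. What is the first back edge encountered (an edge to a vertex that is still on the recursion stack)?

c->b

DFS from m (visiting neighbors in alphabetical order); mark gray on enter, black on exit:
m gray
  b gray
    e gray
      c gray
        c→b: b is gray → back edge
First back edge: c → b.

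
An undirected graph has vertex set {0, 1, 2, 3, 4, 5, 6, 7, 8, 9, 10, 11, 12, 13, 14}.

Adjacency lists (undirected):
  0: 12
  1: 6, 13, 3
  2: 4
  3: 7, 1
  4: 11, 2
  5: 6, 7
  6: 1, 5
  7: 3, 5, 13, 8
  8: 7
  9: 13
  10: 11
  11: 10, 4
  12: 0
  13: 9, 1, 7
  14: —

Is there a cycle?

Yes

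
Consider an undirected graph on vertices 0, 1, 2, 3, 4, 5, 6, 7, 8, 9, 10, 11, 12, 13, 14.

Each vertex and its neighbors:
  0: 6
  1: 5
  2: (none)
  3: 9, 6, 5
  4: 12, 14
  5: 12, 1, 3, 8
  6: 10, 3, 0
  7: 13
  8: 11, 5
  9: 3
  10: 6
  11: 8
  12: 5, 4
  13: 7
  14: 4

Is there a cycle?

DFS, tracking each vertex's parent; an edge to a visited non-parent vertex closes a cycle.
Start from 3:
visit 3 (parent –)
  visit 9 (parent 3)
    9–3: parent, skip
  visit 6 (parent 3)
    visit 10 (parent 6)
      10–6: parent, skip
    6–3: parent, skip
    visit 0 (parent 6)
      0–6: parent, skip
  visit 5 (parent 3)
    visit 12 (parent 5)
      12–5: parent, skip
      visit 4 (parent 12)
        4–12: parent, skip
        visit 14 (parent 4)
          14–4: parent, skip
    visit 1 (parent 5)
      1–5: parent, skip
    5–3: parent, skip
    visit 8 (parent 5)
      visit 11 (parent 8)
        11–8: parent, skip
      8–5: parent, skip
visit 2 (parent –)
visit 7 (parent –)
  visit 13 (parent 7)
    13–7: parent, skip
No non-parent visited neighbor found — the graph is a forest.

No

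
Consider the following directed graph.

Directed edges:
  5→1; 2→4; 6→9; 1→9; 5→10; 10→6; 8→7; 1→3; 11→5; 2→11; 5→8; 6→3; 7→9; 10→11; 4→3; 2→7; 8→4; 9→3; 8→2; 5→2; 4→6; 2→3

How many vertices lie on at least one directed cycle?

A vertex is on a directed cycle iff it belongs to a strongly connected component of size ≥ 2 (or has a self-loop).
The vertices on cycles are {2, 5, 8, 10, 11} — 5 in total.

5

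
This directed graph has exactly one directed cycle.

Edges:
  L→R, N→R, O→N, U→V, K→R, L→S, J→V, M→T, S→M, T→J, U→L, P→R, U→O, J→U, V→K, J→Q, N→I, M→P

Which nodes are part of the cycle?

J, L, M, S, T, U

DFS with gray/black marking from T:
T gray
  J gray
    Q gray
    Q black
    V gray
      K gray
        R gray
        R black
      K black
    V black
    U gray
      U→V: V black — skip
      L gray
        L→R: R black — skip
        S gray
          M gray
            M→T: T is gray → back edge
Back edge closes the cycle T → J → U → L → S → M → T; its vertices are {J, L, M, S, T, U}.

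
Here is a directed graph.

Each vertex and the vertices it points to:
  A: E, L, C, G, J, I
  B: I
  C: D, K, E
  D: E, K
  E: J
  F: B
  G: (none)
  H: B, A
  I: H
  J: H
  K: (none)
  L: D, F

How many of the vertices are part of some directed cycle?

A vertex is on a directed cycle iff it belongs to a strongly connected component of size ≥ 2 (or has a self-loop).
The vertices on cycles are {A, B, C, D, E, F, H, I, J, L} — 10 in total.

10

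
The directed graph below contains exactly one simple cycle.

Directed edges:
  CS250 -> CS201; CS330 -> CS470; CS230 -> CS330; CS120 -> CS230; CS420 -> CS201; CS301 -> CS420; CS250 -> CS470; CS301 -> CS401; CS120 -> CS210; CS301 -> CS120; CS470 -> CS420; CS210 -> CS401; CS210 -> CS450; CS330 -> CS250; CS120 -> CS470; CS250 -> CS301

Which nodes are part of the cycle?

CS120, CS230, CS250, CS301, CS330

DFS with gray/black marking from CS120:
CS120 gray
  CS470 gray
    CS420 gray
      CS201 gray
      CS201 black
    CS420 black
  CS470 black
  CS210 gray
    CS401 gray
    CS401 black
    CS450 gray
    CS450 black
  CS210 black
  CS230 gray
    CS330 gray
      CS330→CS470: CS470 black — skip
      CS250 gray
        CS301 gray
          CS301→CS401: CS401 black — skip
          CS301→CS120: CS120 is gray → back edge
Back edge closes the cycle CS120 → CS230 → CS330 → CS250 → CS301 → CS120; its vertices are {CS120, CS230, CS250, CS301, CS330}.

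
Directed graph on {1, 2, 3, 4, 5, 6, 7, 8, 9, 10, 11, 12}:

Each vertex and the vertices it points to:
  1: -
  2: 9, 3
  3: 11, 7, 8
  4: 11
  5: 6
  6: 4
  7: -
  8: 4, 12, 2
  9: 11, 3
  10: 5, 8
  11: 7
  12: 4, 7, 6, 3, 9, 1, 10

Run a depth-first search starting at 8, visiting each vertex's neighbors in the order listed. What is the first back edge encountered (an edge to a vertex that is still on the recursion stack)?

3→8

DFS from 8 (visiting each vertex's neighbors in the order listed); mark gray on enter, black on exit:
8 gray
  4 gray
    11 gray
      7 gray
      7 black
    11 black
  4 black
  12 gray
    12→4: 4 black — skip
    12→7: 7 black — skip
    6 gray
      6→4: 4 black — skip
    6 black
    3 gray
      3→11: 11 black — skip
      3→7: 7 black — skip
      3→8: 8 is gray → back edge
First back edge: 3 → 8.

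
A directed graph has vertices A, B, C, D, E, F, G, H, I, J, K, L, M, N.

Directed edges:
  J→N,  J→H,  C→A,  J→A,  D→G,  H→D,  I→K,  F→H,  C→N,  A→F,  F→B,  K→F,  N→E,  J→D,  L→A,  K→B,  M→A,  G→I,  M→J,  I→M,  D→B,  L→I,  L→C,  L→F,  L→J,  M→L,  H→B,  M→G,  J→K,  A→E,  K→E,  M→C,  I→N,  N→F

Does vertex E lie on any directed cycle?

No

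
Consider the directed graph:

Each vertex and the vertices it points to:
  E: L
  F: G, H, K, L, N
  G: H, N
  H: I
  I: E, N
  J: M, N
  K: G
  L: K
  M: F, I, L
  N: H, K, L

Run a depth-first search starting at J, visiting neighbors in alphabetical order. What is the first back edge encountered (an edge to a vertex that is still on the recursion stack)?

DFS from J (visiting neighbors in alphabetical order); mark gray on enter, black on exit:
J gray
  M gray
    F gray
      G gray
        H gray
          I gray
            E gray
              L gray
                K gray
                  K→G: G is gray → back edge
First back edge: K → G.

K->G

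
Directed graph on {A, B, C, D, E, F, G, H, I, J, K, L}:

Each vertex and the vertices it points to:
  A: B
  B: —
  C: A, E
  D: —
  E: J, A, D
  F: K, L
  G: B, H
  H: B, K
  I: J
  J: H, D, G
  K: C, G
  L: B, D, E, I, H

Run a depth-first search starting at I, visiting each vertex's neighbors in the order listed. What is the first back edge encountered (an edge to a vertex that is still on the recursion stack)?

DFS from I (visiting each vertex's neighbors in the order listed); mark gray on enter, black on exit:
I gray
  J gray
    H gray
      B gray
      B black
      K gray
        C gray
          A gray
            A→B: B black — skip
          A black
          E gray
            E→J: J is gray → back edge
First back edge: E → J.

E→J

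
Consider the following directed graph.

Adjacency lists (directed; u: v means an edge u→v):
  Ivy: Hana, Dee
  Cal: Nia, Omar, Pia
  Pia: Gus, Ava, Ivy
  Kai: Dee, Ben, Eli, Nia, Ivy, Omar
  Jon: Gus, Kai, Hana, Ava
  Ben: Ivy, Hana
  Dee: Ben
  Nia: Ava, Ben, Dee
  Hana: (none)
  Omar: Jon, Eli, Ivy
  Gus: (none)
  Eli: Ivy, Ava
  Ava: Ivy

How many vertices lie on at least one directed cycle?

A vertex is on a directed cycle iff it belongs to a strongly connected component of size ≥ 2 (or has a self-loop).
The vertices on cycles are {Ben, Dee, Ivy, Jon, Kai, Omar} — 6 in total.

6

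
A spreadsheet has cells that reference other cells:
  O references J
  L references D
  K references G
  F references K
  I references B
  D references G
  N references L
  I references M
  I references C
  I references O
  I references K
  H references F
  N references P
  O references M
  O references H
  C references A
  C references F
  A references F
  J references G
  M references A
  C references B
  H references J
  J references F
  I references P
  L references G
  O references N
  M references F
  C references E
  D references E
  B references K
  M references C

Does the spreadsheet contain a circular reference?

No

DFS with white/gray/black marking, starting from L:
L gray
  G gray
  G black
  D gray
    E gray
    E black
    D→G: G black — skip
  D black
L black
A gray
  F gray
    K gray
      K→G: G black — skip
    K black
  F black
A black
B gray
  B→K: K black — skip
B black
C gray
  C→A: A black — skip
  C→B: B black — skip
  C→F: F black — skip
  C→E: E black — skip
C black
H gray
  H→F: F black — skip
  J gray
    J→G: G black — skip
    J→F: F black — skip
  J black
H black
I gray
  I→K: K black — skip
  M gray
    M→A: A black — skip
    M→F: F black — skip
    M→C: C black — skip
  M black
  I→C: C black — skip
  I→B: B black — skip
  P gray
  P black
  O gray
    O→M: M black — skip
    O→J: J black — skip
    O→H: H black — skip
    N gray
      N→P: P black — skip
      N→L: L black — skip
    N black
  O black
I black
Every edge goes to a white or black vertex — no back edge, so the graph is acyclic.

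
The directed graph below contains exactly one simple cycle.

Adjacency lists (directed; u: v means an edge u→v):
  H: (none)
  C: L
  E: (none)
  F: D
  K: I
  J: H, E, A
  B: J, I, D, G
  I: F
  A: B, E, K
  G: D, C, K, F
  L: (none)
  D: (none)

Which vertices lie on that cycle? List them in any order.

A, B, J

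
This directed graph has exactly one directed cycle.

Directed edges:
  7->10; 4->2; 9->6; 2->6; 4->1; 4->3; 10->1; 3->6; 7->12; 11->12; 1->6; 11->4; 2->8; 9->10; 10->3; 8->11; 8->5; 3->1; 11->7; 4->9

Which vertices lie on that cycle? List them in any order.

2, 4, 8, 11

DFS with gray/black marking from 8:
8 gray
  11 gray
    7 gray
      10 gray
        1 gray
          6 gray
          6 black
        1 black
        3 gray
          3→1: 1 black — skip
          3→6: 6 black — skip
        3 black
      10 black
      12 gray
      12 black
    7 black
    4 gray
      4→1: 1 black — skip
      2 gray
        2→6: 6 black — skip
        2→8: 8 is gray → back edge
Back edge closes the cycle 8 → 11 → 4 → 2 → 8; its vertices are {2, 4, 8, 11}.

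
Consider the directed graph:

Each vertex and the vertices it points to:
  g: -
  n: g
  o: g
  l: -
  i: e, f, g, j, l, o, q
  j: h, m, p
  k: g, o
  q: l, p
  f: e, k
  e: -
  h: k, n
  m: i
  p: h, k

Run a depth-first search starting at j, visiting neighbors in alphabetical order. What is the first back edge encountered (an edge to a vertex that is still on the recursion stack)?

i->j

DFS from j (visiting neighbors in alphabetical order); mark gray on enter, black on exit:
j gray
  h gray
    k gray
      g gray
      g black
      o gray
        o→g: g black — skip
      o black
    k black
    n gray
      n→g: g black — skip
    n black
  h black
  m gray
    i gray
      e gray
      e black
      f gray
        f→e: e black — skip
        f→k: k black — skip
      f black
      i→g: g black — skip
      i→j: j is gray → back edge
First back edge: i → j.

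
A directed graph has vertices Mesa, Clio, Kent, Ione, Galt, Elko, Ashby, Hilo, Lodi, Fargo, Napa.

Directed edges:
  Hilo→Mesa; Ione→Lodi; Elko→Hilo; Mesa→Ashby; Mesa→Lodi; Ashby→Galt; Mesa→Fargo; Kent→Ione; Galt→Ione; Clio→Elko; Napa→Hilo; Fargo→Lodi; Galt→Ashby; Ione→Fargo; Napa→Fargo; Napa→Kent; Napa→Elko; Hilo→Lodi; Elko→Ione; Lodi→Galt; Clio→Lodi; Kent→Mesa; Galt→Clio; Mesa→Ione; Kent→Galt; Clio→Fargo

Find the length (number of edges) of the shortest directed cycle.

For each vertex v, BFS finds the shortest path from v back to v.
The shortest such closed walk is Galt → Ashby → Galt, length 2.

2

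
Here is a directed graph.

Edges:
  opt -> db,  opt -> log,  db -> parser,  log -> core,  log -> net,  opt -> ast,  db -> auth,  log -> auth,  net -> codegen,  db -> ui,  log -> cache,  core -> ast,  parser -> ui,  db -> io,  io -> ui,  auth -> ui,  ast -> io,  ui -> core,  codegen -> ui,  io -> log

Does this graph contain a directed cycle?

Yes

DFS with white/gray/black marking, starting from core:
core gray
  ast gray
    io gray
      log gray
        cache gray
        cache black
        auth gray
          ui gray
            ui→core: core is gray → back edge
Back edge found, so a cycle exists: core → ast → io → log → auth → ui → core.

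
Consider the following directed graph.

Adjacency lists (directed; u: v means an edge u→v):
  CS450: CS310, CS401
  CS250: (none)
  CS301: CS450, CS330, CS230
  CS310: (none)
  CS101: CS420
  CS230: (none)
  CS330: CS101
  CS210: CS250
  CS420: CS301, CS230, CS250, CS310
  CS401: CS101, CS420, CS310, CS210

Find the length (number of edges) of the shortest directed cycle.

For each vertex v, BFS finds the shortest path from v back to v.
The shortest such closed walk is CS420 → CS301 → CS450 → CS401 → CS420, length 4.

4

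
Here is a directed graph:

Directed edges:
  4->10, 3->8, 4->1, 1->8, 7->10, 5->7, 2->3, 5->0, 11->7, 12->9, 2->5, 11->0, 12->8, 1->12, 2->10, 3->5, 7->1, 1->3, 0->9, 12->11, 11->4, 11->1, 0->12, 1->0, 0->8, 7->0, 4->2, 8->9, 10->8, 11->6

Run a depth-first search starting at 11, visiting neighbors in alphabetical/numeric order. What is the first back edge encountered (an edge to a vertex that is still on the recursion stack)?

DFS from 11 (visiting neighbors in alphabetical/numeric order); mark gray on enter, black on exit:
11 gray
  0 gray
    8 gray
      9 gray
      9 black
    8 black
    0→9: 9 black — skip
    12 gray
      12→8: 8 black — skip
      12→9: 9 black — skip
      12→11: 11 is gray → back edge
First back edge: 12 → 11.

12→11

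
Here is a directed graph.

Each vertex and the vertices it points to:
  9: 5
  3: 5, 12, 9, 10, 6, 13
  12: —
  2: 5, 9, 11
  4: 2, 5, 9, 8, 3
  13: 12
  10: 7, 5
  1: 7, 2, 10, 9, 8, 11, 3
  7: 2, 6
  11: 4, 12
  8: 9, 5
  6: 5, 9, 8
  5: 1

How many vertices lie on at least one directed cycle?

A vertex is on a directed cycle iff it belongs to a strongly connected component of size ≥ 2 (or has a self-loop).
The vertices on cycles are {1, 2, 3, 4, 5, 6, 7, 8, 9, 10, 11} — 11 in total.

11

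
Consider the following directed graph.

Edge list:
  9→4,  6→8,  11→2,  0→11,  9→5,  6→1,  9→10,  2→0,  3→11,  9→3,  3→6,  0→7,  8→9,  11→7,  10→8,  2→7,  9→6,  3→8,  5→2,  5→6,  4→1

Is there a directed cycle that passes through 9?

Yes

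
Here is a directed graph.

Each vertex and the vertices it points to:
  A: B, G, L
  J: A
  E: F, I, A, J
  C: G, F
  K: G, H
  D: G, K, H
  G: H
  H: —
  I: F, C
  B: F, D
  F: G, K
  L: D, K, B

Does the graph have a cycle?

No

DFS with white/gray/black marking, starting from G:
G gray
  H gray
  H black
G black
A gray
  B gray
    F gray
      F→G: G black — skip
      K gray
        K→G: G black — skip
        K→H: H black — skip
      K black
    F black
    D gray
      D→G: G black — skip
      D→K: K black — skip
      D→H: H black — skip
    D black
  B black
  A→G: G black — skip
  L gray
    L→D: D black — skip
    L→K: K black — skip
    L→B: B black — skip
  L black
A black
J gray
  J→A: A black — skip
J black
E gray
  E→F: F black — skip
  I gray
    I→F: F black — skip
    C gray
      C→G: G black — skip
      C→F: F black — skip
    C black
  I black
  E→A: A black — skip
  E→J: J black — skip
E black
Every edge goes to a white or black vertex — no back edge, so the graph is acyclic.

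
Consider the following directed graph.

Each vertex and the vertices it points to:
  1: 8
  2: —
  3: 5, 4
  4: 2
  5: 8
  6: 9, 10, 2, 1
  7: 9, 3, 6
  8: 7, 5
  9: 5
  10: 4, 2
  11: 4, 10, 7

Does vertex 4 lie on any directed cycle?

No

4 lies on a cycle iff there is a path from 4 back to itself.
Exploring from 4, it never reaches itself; equivalently, its strongly connected component is a singleton.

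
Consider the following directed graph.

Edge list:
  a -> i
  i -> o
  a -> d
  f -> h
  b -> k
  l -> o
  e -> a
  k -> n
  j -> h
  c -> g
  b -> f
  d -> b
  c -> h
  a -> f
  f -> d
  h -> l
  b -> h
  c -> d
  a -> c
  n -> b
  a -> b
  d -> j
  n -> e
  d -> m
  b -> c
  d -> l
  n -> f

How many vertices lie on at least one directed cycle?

8

A vertex is on a directed cycle iff it belongs to a strongly connected component of size ≥ 2 (or has a self-loop).
The vertices on cycles are {a, b, c, d, e, f, k, n} — 8 in total.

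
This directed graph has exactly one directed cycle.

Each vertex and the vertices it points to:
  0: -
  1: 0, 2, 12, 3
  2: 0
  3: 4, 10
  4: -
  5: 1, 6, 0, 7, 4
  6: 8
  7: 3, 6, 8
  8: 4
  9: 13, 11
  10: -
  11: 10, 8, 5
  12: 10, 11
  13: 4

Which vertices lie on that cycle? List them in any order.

1, 5, 11, 12

DFS with gray/black marking from 11:
11 gray
  10 gray
  10 black
  8 gray
    4 gray
    4 black
  8 black
  5 gray
    1 gray
      0 gray
      0 black
      2 gray
        2→0: 0 black — skip
      2 black
      12 gray
        12→10: 10 black — skip
        12→11: 11 is gray → back edge
Back edge closes the cycle 11 → 5 → 1 → 12 → 11; its vertices are {1, 5, 11, 12}.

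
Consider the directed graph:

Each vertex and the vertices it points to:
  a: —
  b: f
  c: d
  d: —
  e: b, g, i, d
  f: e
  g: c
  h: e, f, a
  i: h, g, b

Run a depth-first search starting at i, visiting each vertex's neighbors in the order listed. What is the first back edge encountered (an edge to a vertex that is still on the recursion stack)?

DFS from i (visiting each vertex's neighbors in the order listed); mark gray on enter, black on exit:
i gray
  h gray
    e gray
      b gray
        f gray
          f→e: e is gray → back edge
First back edge: f → e.

f->e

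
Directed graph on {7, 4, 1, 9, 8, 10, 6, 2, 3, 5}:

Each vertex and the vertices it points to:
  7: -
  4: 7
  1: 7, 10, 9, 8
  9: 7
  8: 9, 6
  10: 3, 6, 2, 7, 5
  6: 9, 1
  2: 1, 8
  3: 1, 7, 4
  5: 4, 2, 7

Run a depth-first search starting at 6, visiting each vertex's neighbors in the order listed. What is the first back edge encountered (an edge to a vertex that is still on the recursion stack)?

3->1

DFS from 6 (visiting each vertex's neighbors in the order listed); mark gray on enter, black on exit:
6 gray
  9 gray
    7 gray
    7 black
  9 black
  1 gray
    1→7: 7 black — skip
    10 gray
      3 gray
        3→1: 1 is gray → back edge
First back edge: 3 → 1.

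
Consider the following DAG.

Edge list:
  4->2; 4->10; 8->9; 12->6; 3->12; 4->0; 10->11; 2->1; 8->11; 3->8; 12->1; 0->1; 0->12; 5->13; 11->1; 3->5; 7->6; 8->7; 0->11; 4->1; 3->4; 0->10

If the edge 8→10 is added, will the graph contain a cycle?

No

Adding 8→10 creates a cycle iff 10 can already reach 8.
Explore from 10: no path reaches 8. The graph stays acyclic.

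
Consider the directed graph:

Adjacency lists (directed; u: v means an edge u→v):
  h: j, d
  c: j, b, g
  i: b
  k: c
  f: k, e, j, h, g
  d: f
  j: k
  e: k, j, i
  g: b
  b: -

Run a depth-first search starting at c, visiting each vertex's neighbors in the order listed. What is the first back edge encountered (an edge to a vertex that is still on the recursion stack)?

DFS from c (visiting each vertex's neighbors in the order listed); mark gray on enter, black on exit:
c gray
  j gray
    k gray
      k→c: c is gray → back edge
First back edge: k → c.

k->c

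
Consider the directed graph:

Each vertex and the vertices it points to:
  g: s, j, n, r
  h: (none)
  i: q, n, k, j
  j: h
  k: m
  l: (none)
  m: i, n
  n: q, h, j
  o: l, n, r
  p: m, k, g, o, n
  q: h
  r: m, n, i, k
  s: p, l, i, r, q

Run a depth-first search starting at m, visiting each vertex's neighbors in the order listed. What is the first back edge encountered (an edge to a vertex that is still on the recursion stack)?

k→m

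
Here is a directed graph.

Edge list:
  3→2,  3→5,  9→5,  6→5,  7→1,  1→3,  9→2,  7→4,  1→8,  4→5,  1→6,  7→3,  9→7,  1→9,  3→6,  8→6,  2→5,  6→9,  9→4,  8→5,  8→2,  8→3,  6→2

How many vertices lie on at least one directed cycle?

6

A vertex is on a directed cycle iff it belongs to a strongly connected component of size ≥ 2 (or has a self-loop).
The vertices on cycles are {1, 3, 6, 7, 8, 9} — 6 in total.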